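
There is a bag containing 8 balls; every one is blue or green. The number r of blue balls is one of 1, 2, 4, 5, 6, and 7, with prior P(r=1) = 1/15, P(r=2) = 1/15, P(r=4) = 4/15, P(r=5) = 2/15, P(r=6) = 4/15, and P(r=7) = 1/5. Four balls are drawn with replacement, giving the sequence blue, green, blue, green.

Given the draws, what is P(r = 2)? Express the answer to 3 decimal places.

0.060

Under each hypothesis, the probability of the observed sequence is: P(data | r = 1) = (1/8)(7/8)(1/8)(7/8) = 0.011963; P(data | r = 2) = (2/8)(6/8)(2/8)(6/8) = 0.035156; P(data | r = 4) = (4/8)(4/8)(4/8)(4/8) = 0.0625; P(data | r = 5) = (5/8)(3/8)(5/8)(3/8) = 0.054932; P(data | r = 6) = (6/8)(2/8)(6/8)(2/8) = 0.035156; P(data | r = 7) = (7/8)(1/8)(7/8)(1/8) = 0.011963.
Multiplying each by its prior: 1/15 · 0.011963 = 0.00079753, 1/15 · 0.035156 = 0.0023437, 4/15 · 0.0625 = 0.016667, 2/15 · 0.054932 = 0.0073242, 4/15 · 0.035156 = 0.009375, 1/5 · 0.011963 = 0.0023926; with total 0.0389.
Hence P(r = 2 | data) = (0.0023437) / (0.0389) = 0.060251.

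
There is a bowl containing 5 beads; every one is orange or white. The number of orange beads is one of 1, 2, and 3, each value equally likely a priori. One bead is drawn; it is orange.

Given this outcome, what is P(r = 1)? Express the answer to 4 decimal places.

Under each hypothesis, the probability of this draw is: P(data | r = 1) = (1/5) = 1/5; P(data | r = 2) = (2/5) = 2/5; P(data | r = 3) = (3/5) = 3/5.
The prior-weighted likelihoods are 1/3 · 1/5 = 1/15, 1/3 · 2/5 = 2/15, 1/3 · 3/5 = 1/5; summing to 2/5.
By Bayes' rule, P(r = 1 | data) = (1/15) / (2/5) = 1/6.

0.1667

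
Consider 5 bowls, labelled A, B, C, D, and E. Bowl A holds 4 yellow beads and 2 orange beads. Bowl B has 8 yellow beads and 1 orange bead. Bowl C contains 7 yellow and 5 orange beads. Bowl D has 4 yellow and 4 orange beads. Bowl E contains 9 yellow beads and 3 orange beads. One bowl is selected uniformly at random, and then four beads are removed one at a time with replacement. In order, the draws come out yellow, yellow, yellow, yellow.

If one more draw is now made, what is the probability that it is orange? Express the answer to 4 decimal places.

0.2232

The likelihood of the observed sequence under each hypothesis: P(data | bowl A) = (4/6)(4/6)(4/6)(4/6) = 0.19753; P(data | bowl B) = (8/9)(8/9)(8/9)(8/9) = 0.6243; P(data | bowl C) = (7/12)(7/12)(7/12)(7/12) = 0.11579; P(data | bowl D) = (4/8)(4/8)(4/8)(4/8) = 0.0625; P(data | bowl E) = (9/12)(9/12)(9/12)(9/12) = 0.31641.
The prior-weighted likelihoods are 1/5 · 0.19753 = 0.039506, 1/5 · 0.6243 = 0.12486, 1/5 · 0.11579 = 0.023158, 1/5 · 0.0625 = 0.0125, 1/5 · 0.31641 = 0.063281; with total 0.2633.
The posterior is then P(bowl A | data) = 0.15004, P(bowl B | data) = 0.4742, P(bowl C | data) = 0.087951, P(bowl D | data) = 0.047474, P(bowl E | data) = 0.24034.
So P(orange next | data) = Σ P(orange next | H) P(H | data) = (1/3)(0.15004) + (1/9)(0.4742) + (5/12)(0.087951) + (1/2)(0.047474) + (1/4)(0.24034) = 0.22317.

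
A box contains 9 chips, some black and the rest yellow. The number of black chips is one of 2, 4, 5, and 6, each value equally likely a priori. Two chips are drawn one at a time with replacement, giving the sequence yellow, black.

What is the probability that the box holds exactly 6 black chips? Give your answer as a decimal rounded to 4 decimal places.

For each hypothesis, P(data | H) works out to: P(data | r = 2) = (7/9)(2/9) = 14/81; P(data | r = 4) = (5/9)(4/9) = 20/81; P(data | r = 5) = (4/9)(5/9) = 20/81; P(data | r = 6) = (3/9)(6/9) = 2/9.
Weighting by the prior gives 1/4 · 14/81 = 7/162, 1/4 · 20/81 = 5/81, 1/4 · 20/81 = 5/81, 1/4 · 2/9 = 1/18; these sum to 2/9.
Therefore the posterior P(r = 6 | data) = (1/18) / (2/9) = 1/4.

0.2500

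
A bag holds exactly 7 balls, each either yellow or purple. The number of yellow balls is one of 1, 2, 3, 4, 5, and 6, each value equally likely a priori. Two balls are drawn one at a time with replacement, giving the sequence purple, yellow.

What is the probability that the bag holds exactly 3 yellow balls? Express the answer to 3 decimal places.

0.214

Compute the likelihood of the observed sequence for each case: P(data | r = 1) = (6/7)(1/7) = 6/49; P(data | r = 2) = (5/7)(2/7) = 10/49; P(data | r = 3) = (4/7)(3/7) = 12/49; P(data | r = 4) = (3/7)(4/7) = 12/49; P(data | r = 5) = (2/7)(5/7) = 10/49; P(data | r = 6) = (1/7)(6/7) = 6/49.
Weighting by the prior gives 1/6 · 6/49 = 1/49, 1/6 · 10/49 = 5/147, 1/6 · 12/49 = 2/49, 1/6 · 12/49 = 2/49, 1/6 · 10/49 = 5/147, 1/6 · 6/49 = 1/49; with total 4/21.
Hence P(r = 3 | data) = (2/49) / (4/21) = 3/14.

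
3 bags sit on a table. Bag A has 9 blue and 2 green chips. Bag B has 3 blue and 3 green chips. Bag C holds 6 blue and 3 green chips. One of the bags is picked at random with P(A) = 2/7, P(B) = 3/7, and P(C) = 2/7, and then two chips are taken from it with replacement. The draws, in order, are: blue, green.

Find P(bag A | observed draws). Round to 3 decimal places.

0.199

Compute the likelihood of the observed sequence for each case: P(data | bag A) = (9/11)(2/11) = 0.14876; P(data | bag B) = (3/6)(3/6) = 0.25; P(data | bag C) = (6/9)(3/9) = 0.22222.
Weighting by the prior gives 2/7 · 0.14876 = 0.042503, 3/7 · 0.25 = 0.10714, 2/7 · 0.22222 = 0.063492; summing to 0.21314.
Hence P(bag A | data) = (0.042503) / (0.21314) = 0.19942.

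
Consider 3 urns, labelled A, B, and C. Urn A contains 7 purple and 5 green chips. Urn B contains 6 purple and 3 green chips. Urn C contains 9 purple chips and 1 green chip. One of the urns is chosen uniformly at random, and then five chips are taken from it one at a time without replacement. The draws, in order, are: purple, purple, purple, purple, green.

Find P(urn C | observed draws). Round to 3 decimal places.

Compute the likelihood of the observed sequence for each case: P(data | urn A) = (7/12)(6/11)(5/10)(4/9)(5/8) = 0.044192; P(data | urn B) = (6/9)(5/8)(4/7)(3/6)(3/5) = 0.071429; P(data | urn C) = (9/10)(8/9)(7/8)(6/7)(1/6) = 0.1.
Weighting by the prior gives 1/3 · 0.044192 = 0.014731, 1/3 · 0.071429 = 0.02381, 1/3 · 0.1 = 0.033333; with total 0.071873.
By Bayes' rule, P(urn C | data) = (0.033333) / (0.071873) = 0.46378.

0.464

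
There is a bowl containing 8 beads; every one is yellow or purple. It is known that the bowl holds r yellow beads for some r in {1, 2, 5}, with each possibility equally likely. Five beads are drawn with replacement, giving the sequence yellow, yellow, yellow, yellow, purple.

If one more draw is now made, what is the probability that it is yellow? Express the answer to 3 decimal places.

0.605

The likelihood of the observed sequence under each hypothesis: P(data | r = 1) = (1/8)(1/8)(1/8)(1/8)(7/8) = 0.00021362; P(data | r = 2) = (2/8)(2/8)(2/8)(2/8)(6/8) = 0.0029297; P(data | r = 5) = (5/8)(5/8)(5/8)(5/8)(3/8) = 0.05722.
Weighting by the prior gives 1/3 · 0.00021362 = 7.1208e-05, 1/3 · 0.0029297 = 0.00097656, 1/3 · 0.05722 = 0.019073; summing to 0.020121.
The posterior is then P(r = 1 | data) = 0.0035389, P(r = 2 | data) = 0.048534, P(r = 5 | data) = 0.94793.
Averaging over the posterior, P(yellow next | data) = (1/8)(0.0035389) + (1/4)(0.048534) + (5/8)(0.94793) = 0.60503.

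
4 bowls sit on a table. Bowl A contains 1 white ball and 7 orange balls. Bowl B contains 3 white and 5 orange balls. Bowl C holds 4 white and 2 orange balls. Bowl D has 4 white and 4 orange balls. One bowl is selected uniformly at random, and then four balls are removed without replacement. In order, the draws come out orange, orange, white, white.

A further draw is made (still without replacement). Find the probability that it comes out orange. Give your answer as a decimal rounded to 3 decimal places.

Under each hypothesis, the probability of the observed sequence is: P(data | bowl A) = (7/8)(6/7)(1/6)(0/5) = 0; P(data | bowl B) = (5/8)(4/7)(3/6)(2/5) = 1/14; P(data | bowl C) = (2/6)(1/5)(4/4)(3/3) = 1/15; P(data | bowl D) = (4/8)(3/7)(4/6)(3/5) = 3/35.
Weighting by the prior gives 1/4 · 0 = 0, 1/4 · 1/14 = 1/56, 1/4 · 1/15 = 1/60, 1/4 · 3/35 = 3/140; these sum to 47/840.
Dividing through by the total gives posterior P(bowl A | data) = 0, P(bowl B | data) = 15/47, P(bowl C | data) = 14/47, P(bowl D | data) = 18/47.
The predictive probability is P(orange next | data) = (3/4)(15/47) + (0)(14/47) + (1/2)(18/47) = 81/188.

0.431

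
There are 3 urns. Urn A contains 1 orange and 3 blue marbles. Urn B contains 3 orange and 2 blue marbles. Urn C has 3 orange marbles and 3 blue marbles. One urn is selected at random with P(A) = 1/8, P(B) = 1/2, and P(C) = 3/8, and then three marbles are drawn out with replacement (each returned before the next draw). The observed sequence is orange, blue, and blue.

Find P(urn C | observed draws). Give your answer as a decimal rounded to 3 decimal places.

0.417

For each hypothesis, P(data | H) works out to: P(data | urn A) = (1/4)(3/4)(3/4) = 0.14062; P(data | urn B) = (3/5)(2/5)(2/5) = 0.096; P(data | urn C) = (3/6)(3/6)(3/6) = 0.125.
The prior-weighted likelihoods are 1/8 · 0.14062 = 0.017578, 1/2 · 0.096 = 0.048, 3/8 · 0.125 = 0.046875; summing to 0.11245.
By Bayes' rule, P(urn C | data) = (0.046875) / (0.11245) = 0.41684.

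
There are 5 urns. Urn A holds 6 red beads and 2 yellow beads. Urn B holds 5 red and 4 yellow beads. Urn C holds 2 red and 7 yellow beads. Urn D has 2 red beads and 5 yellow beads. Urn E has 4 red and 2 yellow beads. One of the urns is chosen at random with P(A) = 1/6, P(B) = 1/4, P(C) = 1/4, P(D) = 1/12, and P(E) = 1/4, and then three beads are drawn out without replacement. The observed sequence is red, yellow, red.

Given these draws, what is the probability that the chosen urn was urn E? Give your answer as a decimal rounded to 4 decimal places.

Under each hypothesis, the probability of the observed sequence is: P(data | urn A) = (6/8)(2/7)(5/6) = 5/28; P(data | urn B) = (5/9)(4/8)(4/7) = 10/63; P(data | urn C) = (2/9)(7/8)(1/7) = 1/36; P(data | urn D) = (2/7)(5/6)(1/5) = 1/21; P(data | urn E) = (4/6)(2/5)(3/4) = 1/5.
The prior-weighted likelihoods are 1/6 · 5/28 = 5/168, 1/4 · 10/63 = 5/126, 1/4 · 1/36 = 1/144, 1/12 · 1/21 = 1/252, 1/4 · 1/5 = 1/20; with total 73/560.
So P(urn E | data) = (1/20) / (73/560) = 28/73.

0.3836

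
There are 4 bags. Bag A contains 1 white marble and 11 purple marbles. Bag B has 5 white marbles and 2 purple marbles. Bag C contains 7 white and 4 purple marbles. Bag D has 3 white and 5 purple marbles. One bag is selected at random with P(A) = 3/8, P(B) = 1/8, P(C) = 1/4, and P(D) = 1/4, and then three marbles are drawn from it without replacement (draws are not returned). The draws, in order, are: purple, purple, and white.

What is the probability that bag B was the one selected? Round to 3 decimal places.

0.058

For each hypothesis, P(data | H) works out to: P(data | bag A) = (11/12)(10/11)(1/10) = 0.083333; P(data | bag B) = (2/7)(1/6)(5/5) = 0.047619; P(data | bag C) = (4/11)(3/10)(7/9) = 0.084848; P(data | bag D) = (5/8)(4/7)(3/6) = 0.17857.
The prior-weighted likelihoods are 3/8 · 0.083333 = 0.03125, 1/8 · 0.047619 = 0.0059524, 1/4 · 0.084848 = 0.021212, 1/4 · 0.17857 = 0.044643; summing to 0.10306.
So P(bag B | data) = (0.0059524) / (0.10306) = 0.057758.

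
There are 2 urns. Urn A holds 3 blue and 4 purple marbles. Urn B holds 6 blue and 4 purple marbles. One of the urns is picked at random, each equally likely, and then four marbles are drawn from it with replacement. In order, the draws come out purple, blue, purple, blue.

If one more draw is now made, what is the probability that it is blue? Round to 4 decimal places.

The likelihood of the observed sequence under each hypothesis: P(data | urn A) = (4/7)(3/7)(4/7)(3/7) = 0.059975; P(data | urn B) = (4/10)(6/10)(4/10)(6/10) = 0.0576.
Weighting by the prior gives 1/2 · 0.059975 = 0.029988, 1/2 · 0.0576 = 0.0288; these sum to 0.058788.
The posterior is then P(urn A | data) = 0.5101, P(urn B | data) = 0.4899.
Averaging over the posterior, P(blue next | data) = (3/7)(0.5101) + (3/5)(0.4899) = 0.51255.

0.5126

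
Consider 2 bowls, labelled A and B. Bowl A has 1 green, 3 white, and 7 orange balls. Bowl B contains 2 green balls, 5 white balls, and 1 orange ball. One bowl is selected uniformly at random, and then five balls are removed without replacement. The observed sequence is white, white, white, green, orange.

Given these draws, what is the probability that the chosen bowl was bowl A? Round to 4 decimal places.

0.0407

Compute the likelihood of the observed sequence for each case: P(data | bowl A) = (3/11)(2/10)(1/9)(1/8)(7/7) = 0.00075758; P(data | bowl B) = (5/8)(4/7)(3/6)(2/5)(1/4) = 0.017857.
Multiplying each by its prior: 1/2 · 0.00075758 = 0.00037879, 1/2 · 0.017857 = 0.0089286; summing to 0.0093074.
Hence P(bowl A | data) = (0.00037879) / (0.0093074) = 0.040698.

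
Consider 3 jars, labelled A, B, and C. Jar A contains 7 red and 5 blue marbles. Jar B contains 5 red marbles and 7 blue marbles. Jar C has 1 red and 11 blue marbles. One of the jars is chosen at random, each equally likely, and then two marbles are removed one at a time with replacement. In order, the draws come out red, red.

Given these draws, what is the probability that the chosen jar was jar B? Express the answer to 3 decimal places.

0.333

For each hypothesis, P(data | H) works out to: P(data | jar A) = (7/12)(7/12) = 49/144; P(data | jar B) = (5/12)(5/12) = 25/144; P(data | jar C) = (1/12)(1/12) = 1/144.
Multiplying each by its prior: 1/3 · 49/144 = 49/432, 1/3 · 25/144 = 25/432, 1/3 · 1/144 = 1/432; summing to 25/144.
Hence P(jar B | data) = (25/432) / (25/144) = 1/3.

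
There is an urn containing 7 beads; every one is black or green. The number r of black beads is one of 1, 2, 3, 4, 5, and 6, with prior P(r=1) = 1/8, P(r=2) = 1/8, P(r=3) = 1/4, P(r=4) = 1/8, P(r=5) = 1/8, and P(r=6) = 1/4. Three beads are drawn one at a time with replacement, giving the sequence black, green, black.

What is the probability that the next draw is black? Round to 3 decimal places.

0.606

For each hypothesis, P(data | H) works out to: P(data | r = 1) = (1/7)(6/7)(1/7) = 0.017493; P(data | r = 2) = (2/7)(5/7)(2/7) = 0.058309; P(data | r = 3) = (3/7)(4/7)(3/7) = 0.10496; P(data | r = 4) = (4/7)(3/7)(4/7) = 0.13994; P(data | r = 5) = (5/7)(2/7)(5/7) = 0.14577; P(data | r = 6) = (6/7)(1/7)(6/7) = 0.10496.
The prior-weighted likelihoods are 1/8 · 0.017493 = 0.0021866, 1/8 · 0.058309 = 0.0072886, 1/4 · 0.10496 = 0.026239, 1/8 · 0.13994 = 0.017493, 1/8 · 0.14577 = 0.018222, 1/4 · 0.10496 = 0.026239; with total 0.097668.
The posterior is then P(r = 1 | data) = 0.022388, P(r = 2 | data) = 0.074627, P(r = 3 | data) = 0.26866, P(r = 4 | data) = 0.1791, P(r = 5 | data) = 0.18657, P(r = 6 | data) = 0.26866.
The predictive probability is P(black next | data) = (1/7)(0.022388) + (2/7)(0.074627) + (3/7)(0.26866) + (4/7)(0.1791) + (5/7)(0.18657) + (6/7)(0.26866) = 0.60554.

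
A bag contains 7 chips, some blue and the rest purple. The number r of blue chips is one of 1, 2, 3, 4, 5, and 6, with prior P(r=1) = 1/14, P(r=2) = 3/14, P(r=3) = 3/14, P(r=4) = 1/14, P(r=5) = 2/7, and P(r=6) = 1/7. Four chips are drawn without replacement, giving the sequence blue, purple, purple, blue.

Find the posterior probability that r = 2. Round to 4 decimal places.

For each hypothesis, P(data | H) works out to: P(data | r = 1) = (1/7)(6/6)(5/5)(0/4) = 0; P(data | r = 2) = (2/7)(5/6)(4/5)(1/4) = 0.047619; P(data | r = 3) = (3/7)(4/6)(3/5)(2/4) = 0.085714; P(data | r = 4) = (4/7)(3/6)(2/5)(3/4) = 0.085714; P(data | r = 5) = (5/7)(2/6)(1/5)(4/4) = 0.047619; P(data | r = 6) = (6/7)(1/6)(0/5) = 0.
Multiplying each by its prior: 1/14 · 0 = 0, 3/14 · 0.047619 = 0.010204, 3/14 · 0.085714 = 0.018367, 1/14 · 0.085714 = 0.0061224, 2/7 · 0.047619 = 0.013605, 1/7 · 0 = 0; summing to 0.048299.
By Bayes' rule, P(r = 2 | data) = (0.010204) / (0.048299) = 0.21127.

0.2113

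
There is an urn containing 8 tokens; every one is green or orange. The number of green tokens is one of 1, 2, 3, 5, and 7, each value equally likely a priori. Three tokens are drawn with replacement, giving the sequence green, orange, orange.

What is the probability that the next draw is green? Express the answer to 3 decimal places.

0.349

Under each hypothesis, the probability of the observed sequence is: P(data | r = 1) = (1/8)(7/8)(7/8) = 0.095703; P(data | r = 2) = (2/8)(6/8)(6/8) = 0.14062; P(data | r = 3) = (3/8)(5/8)(5/8) = 0.14648; P(data | r = 5) = (5/8)(3/8)(3/8) = 0.087891; P(data | r = 7) = (7/8)(1/8)(1/8) = 0.013672.
Weighting by the prior gives 1/5 · 0.095703 = 0.019141, 1/5 · 0.14062 = 0.028125, 1/5 · 0.14648 = 0.029297, 1/5 · 0.087891 = 0.017578, 1/5 · 0.013672 = 0.0027344; with total 0.096875.
Dividing through by the total gives posterior P(r = 1 | data) = 0.19758, P(r = 2 | data) = 0.29032, P(r = 3 | data) = 0.30242, P(r = 5 | data) = 0.18145, P(r = 7 | data) = 0.028226.
Averaging over the posterior, P(green next | data) = (1/8)(0.19758) + (1/4)(0.29032) + (3/8)(0.30242) + (5/8)(0.18145) + (7/8)(0.028226) = 0.34879.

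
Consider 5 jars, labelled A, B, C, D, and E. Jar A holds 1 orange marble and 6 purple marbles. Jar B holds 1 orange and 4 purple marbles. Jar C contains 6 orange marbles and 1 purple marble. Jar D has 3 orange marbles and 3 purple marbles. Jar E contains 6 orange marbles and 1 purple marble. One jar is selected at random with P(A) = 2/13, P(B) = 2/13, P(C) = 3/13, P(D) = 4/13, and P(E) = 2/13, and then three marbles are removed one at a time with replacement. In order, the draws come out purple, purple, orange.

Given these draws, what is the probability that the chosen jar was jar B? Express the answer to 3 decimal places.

The likelihood of the observed sequence under each hypothesis: P(data | jar A) = (6/7)(6/7)(1/7) = 0.10496; P(data | jar B) = (4/5)(4/5)(1/5) = 0.128; P(data | jar C) = (1/7)(1/7)(6/7) = 0.017493; P(data | jar D) = (3/6)(3/6)(3/6) = 0.125; P(data | jar E) = (1/7)(1/7)(6/7) = 0.017493.
Multiplying each by its prior: 2/13 · 0.10496 = 0.016147, 2/13 · 0.128 = 0.019692, 3/13 · 0.017493 = 0.0040368, 4/13 · 0.125 = 0.038462, 2/13 · 0.017493 = 0.0026912; with total 0.081029.
So P(jar B | data) = (0.019692) / (0.081029) = 0.24303.

0.243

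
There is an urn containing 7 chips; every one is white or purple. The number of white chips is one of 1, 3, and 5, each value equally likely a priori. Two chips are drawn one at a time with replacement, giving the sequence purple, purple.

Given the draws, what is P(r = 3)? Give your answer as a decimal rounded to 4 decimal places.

0.2857

For each hypothesis, P(data | H) works out to: P(data | r = 1) = (6/7)(6/7) = 36/49; P(data | r = 3) = (4/7)(4/7) = 16/49; P(data | r = 5) = (2/7)(2/7) = 4/49.
Multiplying each by its prior: 1/3 · 36/49 = 12/49, 1/3 · 16/49 = 16/147, 1/3 · 4/49 = 4/147; these sum to 8/21.
By Bayes' rule, P(r = 3 | data) = (16/147) / (8/21) = 2/7.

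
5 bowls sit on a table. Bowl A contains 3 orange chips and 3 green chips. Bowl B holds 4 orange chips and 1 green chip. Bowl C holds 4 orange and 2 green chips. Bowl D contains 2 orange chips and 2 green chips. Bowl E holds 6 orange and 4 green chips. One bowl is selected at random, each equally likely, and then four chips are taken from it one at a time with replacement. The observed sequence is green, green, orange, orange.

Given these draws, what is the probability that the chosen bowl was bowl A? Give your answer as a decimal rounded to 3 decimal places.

0.243

For each hypothesis, P(data | H) works out to: P(data | bowl A) = (3/6)(3/6)(3/6)(3/6) = 0.0625; P(data | bowl B) = (1/5)(1/5)(4/5)(4/5) = 0.0256; P(data | bowl C) = (2/6)(2/6)(4/6)(4/6) = 0.049383; P(data | bowl D) = (2/4)(2/4)(2/4)(2/4) = 0.0625; P(data | bowl E) = (4/10)(4/10)(6/10)(6/10) = 0.0576.
Multiplying each by its prior: 1/5 · 0.0625 = 0.0125, 1/5 · 0.0256 = 0.00512, 1/5 · 0.049383 = 0.0098765, 1/5 · 0.0625 = 0.0125, 1/5 · 0.0576 = 0.01152; summing to 0.051517.
Therefore the posterior P(bowl A | data) = (0.0125) / (0.051517) = 0.24264.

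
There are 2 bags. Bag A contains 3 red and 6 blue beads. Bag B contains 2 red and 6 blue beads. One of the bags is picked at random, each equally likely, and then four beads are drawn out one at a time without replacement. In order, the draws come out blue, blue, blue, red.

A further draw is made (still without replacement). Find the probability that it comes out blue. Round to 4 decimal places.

0.6818

For each hypothesis, P(data | H) works out to: P(data | bag A) = (6/9)(5/8)(4/7)(3/6) = 5/42; P(data | bag B) = (6/8)(5/7)(4/6)(2/5) = 1/7.
Multiplying each by its prior: 1/2 · 5/42 = 5/84, 1/2 · 1/7 = 1/14; with total 11/84.
The posterior is then P(bag A | data) = 5/11, P(bag B | data) = 6/11.
So P(blue next | data) = Σ P(blue next | H) P(H | data) = (3/5)(5/11) + (3/4)(6/11) = 15/22.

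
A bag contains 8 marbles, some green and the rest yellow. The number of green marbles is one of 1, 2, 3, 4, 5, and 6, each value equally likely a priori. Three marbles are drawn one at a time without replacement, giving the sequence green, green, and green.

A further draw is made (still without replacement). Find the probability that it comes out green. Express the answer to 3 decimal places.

0.480

The likelihood of the observed sequence under each hypothesis: P(data | r = 1) = (1/8)(0/7) = 0; P(data | r = 2) = (2/8)(1/7)(0/6) = 0; P(data | r = 3) = (3/8)(2/7)(1/6) = 1/56; P(data | r = 4) = (4/8)(3/7)(2/6) = 1/14; P(data | r = 5) = (5/8)(4/7)(3/6) = 5/28; P(data | r = 6) = (6/8)(5/7)(4/6) = 5/14.
Multiplying each by its prior: 1/6 · 0 = 0, 1/6 · 0 = 0, 1/6 · 1/56 = 1/336, 1/6 · 1/14 = 1/84, 1/6 · 5/28 = 5/168, 1/6 · 5/14 = 5/84; these sum to 5/48.
Normalising, the posterior is P(r = 1 | data) = 0, P(r = 2 | data) = 0, P(r = 3 | data) = 1/35, P(r = 4 | data) = 4/35, P(r = 5 | data) = 2/7, P(r = 6 | data) = 4/7.
The predictive probability is P(green next | data) = (0)(1/35) + (1/5)(4/35) + (2/5)(2/7) + (3/5)(4/7) = 12/25.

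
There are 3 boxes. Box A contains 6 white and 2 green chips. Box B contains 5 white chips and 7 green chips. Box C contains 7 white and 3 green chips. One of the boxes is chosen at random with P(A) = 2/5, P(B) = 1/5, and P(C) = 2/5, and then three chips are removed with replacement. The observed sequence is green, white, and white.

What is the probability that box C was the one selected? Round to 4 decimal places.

0.4346

The likelihood of the observed sequence under each hypothesis: P(data | box A) = (2/8)(6/8)(6/8) = 0.14062; P(data | box B) = (7/12)(5/12)(5/12) = 0.10127; P(data | box C) = (3/10)(7/10)(7/10) = 0.147.
Weighting by the prior gives 2/5 · 0.14062 = 0.05625, 1/5 · 0.10127 = 0.020255, 2/5 · 0.147 = 0.0588; these sum to 0.1353.
So P(box C | data) = (0.0588) / (0.1353) = 0.43457.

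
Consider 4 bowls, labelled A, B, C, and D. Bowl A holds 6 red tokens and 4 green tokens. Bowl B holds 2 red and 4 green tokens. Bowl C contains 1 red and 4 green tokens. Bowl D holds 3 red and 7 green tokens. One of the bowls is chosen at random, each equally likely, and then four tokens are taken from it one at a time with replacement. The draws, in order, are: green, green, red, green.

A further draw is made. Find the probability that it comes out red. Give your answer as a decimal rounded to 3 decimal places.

Under each hypothesis, the probability of the observed sequence is: P(data | bowl A) = (4/10)(4/10)(6/10)(4/10) = 0.0384; P(data | bowl B) = (4/6)(4/6)(2/6)(4/6) = 0.098765; P(data | bowl C) = (4/5)(4/5)(1/5)(4/5) = 0.1024; P(data | bowl D) = (7/10)(7/10)(3/10)(7/10) = 0.1029.
Weighting by the prior gives 1/4 · 0.0384 = 0.0096, 1/4 · 0.098765 = 0.024691, 1/4 · 0.1024 = 0.0256, 1/4 · 0.1029 = 0.025725; with total 0.085616.
Dividing through by the total gives posterior P(bowl A | data) = 0.11213, P(bowl B | data) = 0.2884, P(bowl C | data) = 0.29901, P(bowl D | data) = 0.30047.
Averaging over the posterior, P(red next | data) = (3/5)(0.11213) + (1/3)(0.2884) + (1/5)(0.29901) + (3/10)(0.30047) = 0.31335.

0.313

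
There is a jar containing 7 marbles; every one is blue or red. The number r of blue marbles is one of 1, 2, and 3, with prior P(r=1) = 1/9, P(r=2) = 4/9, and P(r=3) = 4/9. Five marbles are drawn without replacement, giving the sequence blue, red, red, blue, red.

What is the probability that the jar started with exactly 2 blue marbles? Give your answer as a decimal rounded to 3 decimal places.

0.455

For each hypothesis, P(data | H) works out to: P(data | r = 1) = (1/7)(6/6)(5/5)(0/4) = 0; P(data | r = 2) = (2/7)(5/6)(4/5)(1/4)(3/3) = 1/21; P(data | r = 3) = (3/7)(4/6)(3/5)(2/4)(2/3) = 2/35.
Multiplying each by its prior: 1/9 · 0 = 0, 4/9 · 1/21 = 4/189, 4/9 · 2/35 = 8/315; with total 44/945.
So P(r = 2 | data) = (4/189) / (44/945) = 5/11.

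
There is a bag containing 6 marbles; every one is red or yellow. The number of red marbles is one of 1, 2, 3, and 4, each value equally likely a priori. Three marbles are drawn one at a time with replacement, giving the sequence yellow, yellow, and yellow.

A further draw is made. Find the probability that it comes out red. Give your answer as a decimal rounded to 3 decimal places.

0.272

For each hypothesis, P(data | H) works out to: P(data | r = 1) = (5/6)(5/6)(5/6) = 125/216; P(data | r = 2) = (4/6)(4/6)(4/6) = 8/27; P(data | r = 3) = (3/6)(3/6)(3/6) = 1/8; P(data | r = 4) = (2/6)(2/6)(2/6) = 1/27.
The prior-weighted likelihoods are 1/4 · 125/216 = 125/864, 1/4 · 8/27 = 2/27, 1/4 · 1/8 = 1/32, 1/4 · 1/27 = 1/108; these sum to 7/27.
Dividing through by the total gives posterior P(r = 1 | data) = 125/224, P(r = 2 | data) = 2/7, P(r = 3 | data) = 27/224, P(r = 4 | data) = 1/28.
The predictive probability is P(red next | data) = (1/6)(125/224) + (1/3)(2/7) + (1/2)(27/224) + (2/3)(1/28) = 61/224.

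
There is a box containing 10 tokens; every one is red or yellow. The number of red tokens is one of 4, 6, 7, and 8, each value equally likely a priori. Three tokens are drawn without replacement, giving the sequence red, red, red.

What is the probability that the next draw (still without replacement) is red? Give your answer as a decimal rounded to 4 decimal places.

0.6012

The likelihood of the observed sequence under each hypothesis: P(data | r = 4) = (4/10)(3/9)(2/8) = 1/30; P(data | r = 6) = (6/10)(5/9)(4/8) = 1/6; P(data | r = 7) = (7/10)(6/9)(5/8) = 7/24; P(data | r = 8) = (8/10)(7/9)(6/8) = 7/15.
The prior-weighted likelihoods are 1/4 · 1/30 = 1/120, 1/4 · 1/6 = 1/24, 1/4 · 7/24 = 7/96, 1/4 · 7/15 = 7/60; these sum to 23/96.
Dividing through by the total gives posterior P(r = 4 | data) = 4/115, P(r = 6 | data) = 4/23, P(r = 7 | data) = 7/23, P(r = 8 | data) = 56/115.
So P(red next | data) = Σ P(red next | H) P(H | data) = (1/7)(4/115) + (3/7)(4/23) + (4/7)(7/23) + (5/7)(56/115) = 484/805.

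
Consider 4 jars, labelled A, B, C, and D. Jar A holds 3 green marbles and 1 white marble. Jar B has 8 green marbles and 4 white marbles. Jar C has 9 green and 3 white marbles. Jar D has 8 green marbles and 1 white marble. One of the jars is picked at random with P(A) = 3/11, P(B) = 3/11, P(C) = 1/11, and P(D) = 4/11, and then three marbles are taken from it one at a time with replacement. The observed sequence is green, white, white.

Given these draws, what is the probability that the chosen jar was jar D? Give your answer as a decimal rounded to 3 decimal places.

0.097

Under each hypothesis, the probability of the observed sequence is: P(data | jar A) = (3/4)(1/4)(1/4) = 0.046875; P(data | jar B) = (8/12)(4/12)(4/12) = 0.074074; P(data | jar C) = (9/12)(3/12)(3/12) = 0.046875; P(data | jar D) = (8/9)(1/9)(1/9) = 0.010974.
The prior-weighted likelihoods are 3/11 · 0.046875 = 0.012784, 3/11 · 0.074074 = 0.020202, 1/11 · 0.046875 = 0.0042614, 4/11 · 0.010974 = 0.0039905; summing to 0.041238.
By Bayes' rule, P(jar D | data) = (0.0039905) / (0.041238) = 0.096768.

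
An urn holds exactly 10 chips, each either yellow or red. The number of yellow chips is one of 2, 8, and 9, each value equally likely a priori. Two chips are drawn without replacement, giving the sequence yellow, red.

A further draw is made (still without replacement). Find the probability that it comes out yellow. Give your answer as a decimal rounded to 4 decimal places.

The likelihood of the observed sequence under each hypothesis: P(data | r = 2) = (2/10)(8/9) = 8/45; P(data | r = 8) = (8/10)(2/9) = 8/45; P(data | r = 9) = (9/10)(1/9) = 1/10.
Weighting by the prior gives 1/3 · 8/45 = 8/135, 1/3 · 8/45 = 8/135, 1/3 · 1/10 = 1/30; summing to 41/270.
The posterior is then P(r = 2 | data) = 16/41, P(r = 8 | data) = 16/41, P(r = 9 | data) = 9/41.
So P(yellow next | data) = Σ P(yellow next | H) P(H | data) = (1/8)(16/41) + (7/8)(16/41) + (1)(9/41) = 25/41.

0.6098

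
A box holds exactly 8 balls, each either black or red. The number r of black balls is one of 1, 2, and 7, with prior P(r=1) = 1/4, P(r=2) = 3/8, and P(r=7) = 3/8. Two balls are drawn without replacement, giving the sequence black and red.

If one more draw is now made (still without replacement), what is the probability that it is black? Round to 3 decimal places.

0.380

Under each hypothesis, the probability of the observed sequence is: P(data | r = 1) = (1/8)(7/7) = 1/8; P(data | r = 2) = (2/8)(6/7) = 3/14; P(data | r = 7) = (7/8)(1/7) = 1/8.
The prior-weighted likelihoods are 1/4 · 1/8 = 1/32, 3/8 · 3/14 = 9/112, 3/8 · 1/8 = 3/64; with total 71/448.
Normalising, the posterior is P(r = 1 | data) = 14/71, P(r = 2 | data) = 36/71, P(r = 7 | data) = 21/71.
So P(black next | data) = Σ P(black next | H) P(H | data) = (0)(14/71) + (1/6)(36/71) + (1)(21/71) = 27/71.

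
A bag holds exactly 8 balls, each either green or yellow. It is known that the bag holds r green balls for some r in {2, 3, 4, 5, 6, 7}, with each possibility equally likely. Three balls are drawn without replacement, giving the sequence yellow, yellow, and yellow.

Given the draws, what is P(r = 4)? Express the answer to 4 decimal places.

Compute the likelihood of the observed sequence for each case: P(data | r = 2) = (6/8)(5/7)(4/6) = 5/14; P(data | r = 3) = (5/8)(4/7)(3/6) = 5/28; P(data | r = 4) = (4/8)(3/7)(2/6) = 1/14; P(data | r = 5) = (3/8)(2/7)(1/6) = 1/56; P(data | r = 6) = (2/8)(1/7)(0/6) = 0; P(data | r = 7) = (1/8)(0/7) = 0.
Multiplying each by its prior: 1/6 · 5/14 = 5/84, 1/6 · 5/28 = 5/168, 1/6 · 1/14 = 1/84, 1/6 · 1/56 = 1/336, 1/6 · 0 = 0, 1/6 · 0 = 0; with total 5/48.
So P(r = 4 | data) = (1/84) / (5/48) = 4/35.

0.1143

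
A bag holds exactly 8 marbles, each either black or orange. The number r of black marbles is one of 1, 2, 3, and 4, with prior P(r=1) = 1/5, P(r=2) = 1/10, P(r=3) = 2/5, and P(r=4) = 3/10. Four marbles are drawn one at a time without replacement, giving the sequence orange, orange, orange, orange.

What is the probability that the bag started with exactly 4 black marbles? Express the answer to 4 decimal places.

0.0278

For each hypothesis, P(data | H) works out to: P(data | r = 1) = (7/8)(6/7)(5/6)(4/5) = 1/2; P(data | r = 2) = (6/8)(5/7)(4/6)(3/5) = 3/14; P(data | r = 3) = (5/8)(4/7)(3/6)(2/5) = 1/14; P(data | r = 4) = (4/8)(3/7)(2/6)(1/5) = 1/70.
The prior-weighted likelihoods are 1/5 · 1/2 = 1/10, 1/10 · 3/14 = 3/140, 2/5 · 1/14 = 1/35, 3/10 · 1/70 = 3/700; with total 27/175.
Therefore the posterior P(r = 4 | data) = (3/700) / (27/175) = 1/36.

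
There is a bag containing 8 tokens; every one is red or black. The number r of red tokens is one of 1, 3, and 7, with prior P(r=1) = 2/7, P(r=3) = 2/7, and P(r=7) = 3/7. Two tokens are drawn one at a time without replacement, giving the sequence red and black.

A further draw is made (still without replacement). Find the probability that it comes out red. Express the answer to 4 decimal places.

The likelihood of the observed sequence under each hypothesis: P(data | r = 1) = (1/8)(7/7) = 1/8; P(data | r = 3) = (3/8)(5/7) = 15/56; P(data | r = 7) = (7/8)(1/7) = 1/8.
Multiplying each by its prior: 2/7 · 1/8 = 1/28, 2/7 · 15/56 = 15/196, 3/7 · 1/8 = 3/56; summing to 65/392.
Dividing through by the total gives posterior P(r = 1 | data) = 14/65, P(r = 3 | data) = 6/13, P(r = 7 | data) = 21/65.
Averaging over the posterior, P(red next | data) = (0)(14/65) + (1/3)(6/13) + (1)(21/65) = 31/65.

0.4769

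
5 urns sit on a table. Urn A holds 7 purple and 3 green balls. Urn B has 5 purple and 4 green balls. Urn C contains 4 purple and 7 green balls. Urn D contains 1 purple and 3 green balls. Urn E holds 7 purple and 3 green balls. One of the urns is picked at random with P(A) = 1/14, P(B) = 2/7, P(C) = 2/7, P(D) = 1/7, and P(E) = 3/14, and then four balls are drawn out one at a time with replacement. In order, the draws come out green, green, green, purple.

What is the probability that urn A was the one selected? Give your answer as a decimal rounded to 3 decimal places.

0.022

For each hypothesis, P(data | H) works out to: P(data | urn A) = (3/10)(3/10)(3/10)(7/10) = 0.0189; P(data | urn B) = (4/9)(4/9)(4/9)(5/9) = 0.048773; P(data | urn C) = (7/11)(7/11)(7/11)(4/11) = 0.093709; P(data | urn D) = (3/4)(3/4)(3/4)(1/4) = 0.10547; P(data | urn E) = (3/10)(3/10)(3/10)(7/10) = 0.0189.
Multiplying each by its prior: 1/14 · 0.0189 = 0.00135, 2/7 · 0.048773 = 0.013935, 2/7 · 0.093709 = 0.026774, 1/7 · 0.10547 = 0.015067, 3/14 · 0.0189 = 0.00405; summing to 0.061176.
So P(urn A | data) = (0.00135) / (0.061176) = 0.022067.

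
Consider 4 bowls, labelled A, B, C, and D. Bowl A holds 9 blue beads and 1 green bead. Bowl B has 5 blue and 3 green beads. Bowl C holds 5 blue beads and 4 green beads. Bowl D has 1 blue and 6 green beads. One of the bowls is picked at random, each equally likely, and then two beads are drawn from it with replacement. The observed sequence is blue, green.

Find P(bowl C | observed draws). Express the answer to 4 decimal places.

Compute the likelihood of the observed sequence for each case: P(data | bowl A) = (9/10)(1/10) = 0.09; P(data | bowl B) = (5/8)(3/8) = 0.23438; P(data | bowl C) = (5/9)(4/9) = 0.24691; P(data | bowl D) = (1/7)(6/7) = 0.12245.
Multiplying each by its prior: 1/4 · 0.09 = 0.0225, 1/4 · 0.23438 = 0.058594, 1/4 · 0.24691 = 0.061728, 1/4 · 0.12245 = 0.030612; summing to 0.17343.
Hence P(bowl C | data) = (0.061728) / (0.17343) = 0.35592.

0.3559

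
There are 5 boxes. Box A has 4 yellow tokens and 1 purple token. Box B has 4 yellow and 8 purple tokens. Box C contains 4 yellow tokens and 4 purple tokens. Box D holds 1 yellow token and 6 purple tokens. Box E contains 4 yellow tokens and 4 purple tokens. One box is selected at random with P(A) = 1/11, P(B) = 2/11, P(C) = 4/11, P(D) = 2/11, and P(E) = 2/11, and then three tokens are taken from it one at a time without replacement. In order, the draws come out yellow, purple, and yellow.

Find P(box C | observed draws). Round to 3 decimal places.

The likelihood of the observed sequence under each hypothesis: P(data | box A) = (4/5)(1/4)(3/3) = 0.2; P(data | box B) = (4/12)(8/11)(3/10) = 0.072727; P(data | box C) = (4/8)(4/7)(3/6) = 0.14286; P(data | box D) = (1/7)(6/6)(0/5) = 0; P(data | box E) = (4/8)(4/7)(3/6) = 0.14286.
Weighting by the prior gives 1/11 · 0.2 = 0.018182, 2/11 · 0.072727 = 0.013223, 4/11 · 0.14286 = 0.051948, 2/11 · 0 = 0, 2/11 · 0.14286 = 0.025974; these sum to 0.10933.
Hence P(box C | data) = (0.051948) / (0.10933) = 0.47516.

0.475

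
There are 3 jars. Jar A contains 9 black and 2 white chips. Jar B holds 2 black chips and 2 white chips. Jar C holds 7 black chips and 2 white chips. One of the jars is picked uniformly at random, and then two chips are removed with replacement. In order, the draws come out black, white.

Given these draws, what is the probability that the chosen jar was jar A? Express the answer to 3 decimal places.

Under each hypothesis, the probability of the observed sequence is: P(data | jar A) = (9/11)(2/11) = 0.14876; P(data | jar B) = (2/4)(2/4) = 0.25; P(data | jar C) = (7/9)(2/9) = 0.17284.
The prior-weighted likelihoods are 1/3 · 0.14876 = 0.049587, 1/3 · 0.25 = 0.083333, 1/3 · 0.17284 = 0.057613; with total 0.19053.
By Bayes' rule, P(jar A | data) = (0.049587) / (0.19053) = 0.26025.

0.260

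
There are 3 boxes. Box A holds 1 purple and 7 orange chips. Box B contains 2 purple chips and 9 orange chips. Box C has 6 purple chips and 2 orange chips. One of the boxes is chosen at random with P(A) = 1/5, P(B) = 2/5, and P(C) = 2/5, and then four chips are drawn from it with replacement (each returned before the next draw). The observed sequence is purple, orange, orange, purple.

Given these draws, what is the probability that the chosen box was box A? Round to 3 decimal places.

0.095

Under each hypothesis, the probability of the observed sequence is: P(data | box A) = (1/8)(7/8)(7/8)(1/8) = 0.011963; P(data | box B) = (2/11)(9/11)(9/11)(2/11) = 0.02213; P(data | box C) = (6/8)(2/8)(2/8)(6/8) = 0.035156.
The prior-weighted likelihoods are 1/5 · 0.011963 = 0.0023926, 2/5 · 0.02213 = 0.0088519, 2/5 · 0.035156 = 0.014063; these sum to 0.025307.
So P(box A | data) = (0.0023926) / (0.025307) = 0.094542.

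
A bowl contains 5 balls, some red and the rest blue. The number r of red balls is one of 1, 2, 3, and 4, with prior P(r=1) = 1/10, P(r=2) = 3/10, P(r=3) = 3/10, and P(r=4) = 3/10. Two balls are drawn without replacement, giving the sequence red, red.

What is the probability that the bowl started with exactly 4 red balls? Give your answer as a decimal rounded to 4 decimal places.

Compute the likelihood of the observed sequence for each case: P(data | r = 1) = (1/5)(0/4) = 0; P(data | r = 2) = (2/5)(1/4) = 1/10; P(data | r = 3) = (3/5)(2/4) = 3/10; P(data | r = 4) = (4/5)(3/4) = 3/5.
Weighting by the prior gives 1/10 · 0 = 0, 3/10 · 1/10 = 3/100, 3/10 · 3/10 = 9/100, 3/10 · 3/5 = 9/50; summing to 3/10.
Hence P(r = 4 | data) = (9/50) / (3/10) = 3/5.

0.6000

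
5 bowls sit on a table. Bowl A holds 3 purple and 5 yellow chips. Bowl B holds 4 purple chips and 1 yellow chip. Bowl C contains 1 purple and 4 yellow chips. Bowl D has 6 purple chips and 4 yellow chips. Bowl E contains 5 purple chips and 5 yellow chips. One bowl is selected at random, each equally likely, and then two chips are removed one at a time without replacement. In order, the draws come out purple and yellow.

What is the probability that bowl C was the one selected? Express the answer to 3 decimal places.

0.165

The likelihood of the observed sequence under each hypothesis: P(data | bowl A) = (3/8)(5/7) = 0.26786; P(data | bowl B) = (4/5)(1/4) = 0.2; P(data | bowl C) = (1/5)(4/4) = 0.2; P(data | bowl D) = (6/10)(4/9) = 0.26667; P(data | bowl E) = (5/10)(5/9) = 0.27778.
The prior-weighted likelihoods are 1/5 · 0.26786 = 0.053571, 1/5 · 0.2 = 0.04, 1/5 · 0.2 = 0.04, 1/5 · 0.26667 = 0.053333, 1/5 · 0.27778 = 0.055556; these sum to 0.24246.
So P(bowl C | data) = (0.04) / (0.24246) = 0.16498.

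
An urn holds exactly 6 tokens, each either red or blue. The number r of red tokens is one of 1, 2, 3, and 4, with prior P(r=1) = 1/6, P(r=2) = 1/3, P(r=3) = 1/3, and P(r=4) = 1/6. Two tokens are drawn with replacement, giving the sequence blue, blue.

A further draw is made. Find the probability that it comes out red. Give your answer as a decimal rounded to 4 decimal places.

0.3354

The likelihood of the observed sequence under each hypothesis: P(data | r = 1) = (5/6)(5/6) = 25/36; P(data | r = 2) = (4/6)(4/6) = 4/9; P(data | r = 3) = (3/6)(3/6) = 1/4; P(data | r = 4) = (2/6)(2/6) = 1/9.
Weighting by the prior gives 1/6 · 25/36 = 25/216, 1/3 · 4/9 = 4/27, 1/3 · 1/4 = 1/12, 1/6 · 1/9 = 1/54; with total 79/216.
Normalising, the posterior is P(r = 1 | data) = 25/79, P(r = 2 | data) = 32/79, P(r = 3 | data) = 18/79, P(r = 4 | data) = 4/79.
The predictive probability is P(red next | data) = (1/6)(25/79) + (1/3)(32/79) + (1/2)(18/79) + (2/3)(4/79) = 53/158.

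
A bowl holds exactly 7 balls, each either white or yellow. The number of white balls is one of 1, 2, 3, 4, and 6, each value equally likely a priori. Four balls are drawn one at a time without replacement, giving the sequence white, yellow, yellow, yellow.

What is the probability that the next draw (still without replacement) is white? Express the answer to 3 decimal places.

The likelihood of the observed sequence under each hypothesis: P(data | r = 1) = (1/7)(6/6)(5/5)(4/4) = 1/7; P(data | r = 2) = (2/7)(5/6)(4/5)(3/4) = 1/7; P(data | r = 3) = (3/7)(4/6)(3/5)(2/4) = 3/35; P(data | r = 4) = (4/7)(3/6)(2/5)(1/4) = 1/35; P(data | r = 6) = (6/7)(1/6)(0/5) = 0.
Multiplying each by its prior: 1/5 · 1/7 = 1/35, 1/5 · 1/7 = 1/35, 1/5 · 3/35 = 3/175, 1/5 · 1/35 = 1/175, 1/5 · 0 = 0; these sum to 2/25.
The posterior is then P(r = 1 | data) = 5/14, P(r = 2 | data) = 5/14, P(r = 3 | data) = 3/14, P(r = 4 | data) = 1/14, P(r = 6 | data) = 0.
The predictive probability is P(white next | data) = (0)(5/14) + (1/3)(5/14) + (2/3)(3/14) + (1)(1/14) = 1/3.

0.333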